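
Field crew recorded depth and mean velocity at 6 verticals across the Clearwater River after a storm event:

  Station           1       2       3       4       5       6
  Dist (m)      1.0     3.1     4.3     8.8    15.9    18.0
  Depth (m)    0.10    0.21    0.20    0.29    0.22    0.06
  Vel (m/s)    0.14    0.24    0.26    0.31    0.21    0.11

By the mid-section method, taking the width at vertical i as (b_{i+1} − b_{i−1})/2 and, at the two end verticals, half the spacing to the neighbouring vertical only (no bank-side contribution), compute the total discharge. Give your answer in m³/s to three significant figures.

0.987 m³/s

w_1 = (3.1 − 1.0)/2 = 1.05 m; q_1 = 0.14 × 0.10 × 1.05 = 0.01470 m³/s
w_2 = (4.3 − 1.0)/2 = 1.65 m; q_2 = 0.24 × 0.21 × 1.65 = 0.08316 m³/s
w_3 = (8.8 − 3.1)/2 = 2.85 m; q_3 = 0.26 × 0.20 × 2.85 = 0.1482 m³/s
w_4 = (15.9 − 4.3)/2 = 5.8 m; q_4 = 0.31 × 0.29 × 5.8 = 0.5214 m³/s
w_5 = (18.0 − 8.8)/2 = 4.6 m; q_5 = 0.21 × 0.22 × 4.6 = 0.2125 m³/s
w_6 = (18.0 − 15.9)/2 = 1.05 m; q_6 = 0.11 × 0.06 × 1.05 = 0.006930 m³/s
Q = Σ qᵢ = 0.9869 m³/s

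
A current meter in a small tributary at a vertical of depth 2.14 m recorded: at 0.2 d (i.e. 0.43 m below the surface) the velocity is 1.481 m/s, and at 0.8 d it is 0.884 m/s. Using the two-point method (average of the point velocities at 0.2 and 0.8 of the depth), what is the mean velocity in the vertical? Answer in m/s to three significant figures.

v̄ = (1.481 + 0.884) / 2 = 1.183 m/s

1.18 m/s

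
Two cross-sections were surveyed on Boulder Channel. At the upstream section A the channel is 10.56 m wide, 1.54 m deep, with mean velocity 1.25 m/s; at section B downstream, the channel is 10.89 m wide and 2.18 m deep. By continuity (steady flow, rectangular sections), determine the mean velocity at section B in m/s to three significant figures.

0.856 m/s

Q = A₁V₁ = (10.56×1.54) × 1.25 = 20.33 m³/s
A₂ = 10.89 × 2.18 = 23.74 m²
V₂ = Q/A₂ = 20.33/23.74 = 0.8563 m/s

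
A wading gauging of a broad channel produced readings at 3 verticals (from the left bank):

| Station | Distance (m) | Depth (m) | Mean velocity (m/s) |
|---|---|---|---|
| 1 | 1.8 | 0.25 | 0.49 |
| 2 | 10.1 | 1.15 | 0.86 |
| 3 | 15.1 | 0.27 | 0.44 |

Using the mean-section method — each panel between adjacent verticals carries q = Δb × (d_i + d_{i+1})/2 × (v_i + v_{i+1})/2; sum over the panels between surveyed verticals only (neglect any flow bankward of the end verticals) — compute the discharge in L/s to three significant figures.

Panel 1-2: Δb = 8.3 m, d̄ = (0.25+1.15)/2 = 0.7, v̄ = (0.49+0.86)/2 = 0.675 → q = 8.3×0.7×0.675 = 3.922 m³/s
Panel 2-3: Δb = 5 m, d̄ = (1.15+0.27)/2 = 0.71, v̄ = (0.86+0.44)/2 = 0.65 → q = 5×0.71×0.65 = 2.308 m³/s
Q = Σ q = 6.229 m³/s
= 6.229 × 1000 = 6229 L/s

6230 L/s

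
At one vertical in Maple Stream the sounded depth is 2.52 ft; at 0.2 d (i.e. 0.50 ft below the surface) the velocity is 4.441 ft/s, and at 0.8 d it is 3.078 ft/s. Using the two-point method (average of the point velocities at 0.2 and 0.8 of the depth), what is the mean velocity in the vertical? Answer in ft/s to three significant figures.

v̄ = (4.441 + 3.078) / 2 = 3.760 ft/s

3.76 ft/s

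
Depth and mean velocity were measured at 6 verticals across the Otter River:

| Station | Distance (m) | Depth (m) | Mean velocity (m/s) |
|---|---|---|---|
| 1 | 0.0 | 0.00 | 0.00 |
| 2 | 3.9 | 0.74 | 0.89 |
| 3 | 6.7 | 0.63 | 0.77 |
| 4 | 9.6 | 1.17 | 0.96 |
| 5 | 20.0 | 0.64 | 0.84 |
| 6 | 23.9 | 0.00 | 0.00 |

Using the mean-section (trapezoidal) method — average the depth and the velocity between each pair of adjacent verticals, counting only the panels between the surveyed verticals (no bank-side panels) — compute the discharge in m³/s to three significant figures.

13.5 m³/s

Panel 1-2: Δb = 3.9 m, d̄ = (0.00+0.74)/2 = 0.37, v̄ = (0.00+0.89)/2 = 0.445 → q = 3.9×0.37×0.445 = 0.6421 m³/s
Panel 2-3: Δb = 2.8 m, d̄ = (0.74+0.63)/2 = 0.685, v̄ = (0.89+0.77)/2 = 0.83 → q = 2.8×0.685×0.83 = 1.592 m³/s
Panel 3-4: Δb = 2.9 m, d̄ = (0.63+1.17)/2 = 0.9, v̄ = (0.77+0.96)/2 = 0.865 → q = 2.9×0.9×0.865 = 2.258 m³/s
Panel 4-5: Δb = 10.4 m, d̄ = (1.17+0.64)/2 = 0.905, v̄ = (0.96+0.84)/2 = 0.9 → q = 10.4×0.905×0.9 = 8.471 m³/s
Panel 5-6: Δb = 3.9 m, d̄ = (0.64+0.00)/2 = 0.32, v̄ = (0.84+0.00)/2 = 0.42 → q = 3.9×0.32×0.42 = 0.5242 m³/s
Q = Σ q = 13.49 m³/s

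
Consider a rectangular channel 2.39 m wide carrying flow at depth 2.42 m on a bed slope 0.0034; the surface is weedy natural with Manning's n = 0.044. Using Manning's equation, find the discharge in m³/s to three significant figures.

A = b·y = 2.39 × 2.42 = 5.784 m²
P = b + 2y = 2.39 + 2×2.42 = 7.230 m
R = A/P = 5.784/7.230 = 0.8000 m
Q = (1/n)·A·R^(2/3)·S^(1/2) = (1/0.044) × 5.784 × 0.8000^(2/3) × 0.0034^(1/2) = 6.605 m³/s

6.61 m³/s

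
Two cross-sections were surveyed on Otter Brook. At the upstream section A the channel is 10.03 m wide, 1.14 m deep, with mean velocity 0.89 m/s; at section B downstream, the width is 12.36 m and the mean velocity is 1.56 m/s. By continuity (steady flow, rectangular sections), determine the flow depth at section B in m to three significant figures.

0.528 m

Q = A₁V₁ = (10.03×1.14) × 0.89 = 10.18 m³/s
d₂ = Q/(b₂ V₂) = 10.18/(12.36×1.56) = 0.5278 m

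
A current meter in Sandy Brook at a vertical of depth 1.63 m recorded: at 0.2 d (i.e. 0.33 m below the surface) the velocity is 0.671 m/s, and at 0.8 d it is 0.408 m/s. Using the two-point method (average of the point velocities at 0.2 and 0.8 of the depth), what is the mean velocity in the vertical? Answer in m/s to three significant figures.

0.540 m/s

v̄ = (0.671 + 0.408) / 2 = 0.5395 m/s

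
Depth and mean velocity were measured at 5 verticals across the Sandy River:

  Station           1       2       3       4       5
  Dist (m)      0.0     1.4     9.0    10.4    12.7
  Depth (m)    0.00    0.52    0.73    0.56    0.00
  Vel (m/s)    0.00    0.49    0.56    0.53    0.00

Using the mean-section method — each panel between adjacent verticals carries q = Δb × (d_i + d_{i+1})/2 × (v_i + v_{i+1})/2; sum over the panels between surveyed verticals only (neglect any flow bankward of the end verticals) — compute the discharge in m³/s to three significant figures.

3.25 m³/s

Panel 1-2: Δb = 1.4 m, d̄ = (0.00+0.52)/2 = 0.26, v̄ = (0.00+0.49)/2 = 0.245 → q = 1.4×0.26×0.245 = 0.08918 m³/s
Panel 2-3: Δb = 7.6 m, d̄ = (0.52+0.73)/2 = 0.625, v̄ = (0.49+0.56)/2 = 0.525 → q = 7.6×0.625×0.525 = 2.494 m³/s
Panel 3-4: Δb = 1.4 m, d̄ = (0.73+0.56)/2 = 0.645, v̄ = (0.56+0.53)/2 = 0.545 → q = 1.4×0.645×0.545 = 0.4921 m³/s
Panel 4-5: Δb = 2.3 m, d̄ = (0.56+0.00)/2 = 0.28, v̄ = (0.53+0.00)/2 = 0.265 → q = 2.3×0.28×0.265 = 0.1707 m³/s
Q = Σ q = 3.246 m³/s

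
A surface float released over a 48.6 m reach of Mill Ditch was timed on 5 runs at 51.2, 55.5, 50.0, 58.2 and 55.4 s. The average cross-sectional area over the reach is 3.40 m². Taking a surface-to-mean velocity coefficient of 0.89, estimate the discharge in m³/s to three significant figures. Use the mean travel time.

t̄ = (51.2 + 55.5 + 50.0 + 58.2 + 55.4) / 5 = 54.06 s
v_surface = L / t̄ = 48.6 / 54.06 = 0.8990 m/s
v_mean = 0.89 × 0.8990 = 0.8001 m/s
Q = A × v_mean = 3.40 × 0.8001 = 2.720 m³/s

2.72 m³/s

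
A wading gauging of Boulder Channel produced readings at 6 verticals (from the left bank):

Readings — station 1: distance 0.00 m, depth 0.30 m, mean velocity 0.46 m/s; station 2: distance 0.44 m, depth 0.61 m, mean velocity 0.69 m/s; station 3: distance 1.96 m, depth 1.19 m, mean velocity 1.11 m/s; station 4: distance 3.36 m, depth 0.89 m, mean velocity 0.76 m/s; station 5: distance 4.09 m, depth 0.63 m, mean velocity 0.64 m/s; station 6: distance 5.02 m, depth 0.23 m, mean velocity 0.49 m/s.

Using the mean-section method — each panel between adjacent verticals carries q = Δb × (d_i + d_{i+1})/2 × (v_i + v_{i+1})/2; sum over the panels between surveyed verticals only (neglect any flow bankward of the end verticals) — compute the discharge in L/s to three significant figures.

Panel 1-2: Δb = 0.44 m, d̄ = (0.30+0.61)/2 = 0.455, v̄ = (0.46+0.69)/2 = 0.575 → q = 0.44×0.455×0.575 = 0.1151 m³/s
Panel 2-3: Δb = 1.52 m, d̄ = (0.61+1.19)/2 = 0.9, v̄ = (0.69+1.11)/2 = 0.9 → q = 1.52×0.9×0.9 = 1.231 m³/s
Panel 3-4: Δb = 1.4 m, d̄ = (1.19+0.89)/2 = 1.04, v̄ = (1.11+0.76)/2 = 0.935 → q = 1.4×1.04×0.935 = 1.361 m³/s
Panel 4-5: Δb = 0.73 m, d̄ = (0.89+0.63)/2 = 0.76, v̄ = (0.76+0.64)/2 = 0.7 → q = 0.73×0.76×0.7 = 0.3884 m³/s
Panel 5-6: Δb = 0.93 m, d̄ = (0.63+0.23)/2 = 0.43, v̄ = (0.64+0.49)/2 = 0.565 → q = 0.93×0.43×0.565 = 0.2259 m³/s
Q = Σ q = 3.322 m³/s
= 3.322 × 1000 = 3322 L/s

3320 L/s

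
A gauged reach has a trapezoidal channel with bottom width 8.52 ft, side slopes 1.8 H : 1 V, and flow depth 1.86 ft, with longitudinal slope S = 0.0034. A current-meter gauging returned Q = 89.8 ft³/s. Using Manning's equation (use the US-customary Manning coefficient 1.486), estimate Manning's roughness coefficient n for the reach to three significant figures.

0.0262

A = (b + z·y)·y = (8.52 + 1.8×1.86)×1.86 = 22.07 ft²
P = b + 2y√(1+z²) = 8.52 + 2×1.86×√(1+1.8²) = 16.18 ft
R = A/P = 22.07/16.18 = 1.364 ft
n = (1.486/Q)·A·R^(2/3)·S^(1/2) = (1.486/89.8) × 22.07 × 1.230 × 0.05831 = 0.02620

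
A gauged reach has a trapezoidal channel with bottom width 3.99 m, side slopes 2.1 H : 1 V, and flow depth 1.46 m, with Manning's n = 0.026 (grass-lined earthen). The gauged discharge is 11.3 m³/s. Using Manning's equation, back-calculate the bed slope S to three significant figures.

A = (b + z·y)·y = (3.99 + 2.1×1.46)×1.46 = 10.30 m²
P = b + 2y√(1+z²) = 3.99 + 2×1.46×√(1+2.1²) = 10.78 m
R = A/P = 10.30/10.78 = 0.9555 m
S = (Q·n / (1·A·R^(2/3)))² = (11.3×0.026 / (1×10.30×0.9701))² = 0.0008643

0.000864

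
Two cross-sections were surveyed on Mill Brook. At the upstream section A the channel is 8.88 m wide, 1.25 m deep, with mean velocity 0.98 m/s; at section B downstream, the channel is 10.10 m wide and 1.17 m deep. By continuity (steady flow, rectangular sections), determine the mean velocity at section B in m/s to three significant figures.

0.921 m/s

Q = A₁V₁ = (8.88×1.25) × 0.98 = 10.88 m³/s
A₂ = 10.10 × 1.17 = 11.82 m²
V₂ = Q/A₂ = 10.88/11.82 = 0.9205 m/s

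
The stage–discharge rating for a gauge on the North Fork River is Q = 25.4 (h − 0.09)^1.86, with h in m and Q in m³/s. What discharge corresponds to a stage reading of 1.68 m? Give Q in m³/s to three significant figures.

Q = 25.4 × (1.68 − 0.09)^1.86 = 25.4 × 1.59^1.86 = 60.18 m³/s

60.2 m³/s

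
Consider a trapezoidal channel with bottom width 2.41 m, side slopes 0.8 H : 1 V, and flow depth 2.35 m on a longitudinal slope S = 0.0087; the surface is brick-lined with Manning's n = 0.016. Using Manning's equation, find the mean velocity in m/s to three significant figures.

A = (b + z·y)·y = (2.41 + 0.8×2.35)×2.35 = 10.08 m²
P = b + 2y√(1+z²) = 2.41 + 2×2.35×√(1+0.8²) = 8.429 m
R = A/P = 10.08/8.429 = 1.196 m
Q = (1/n)·A·R^(2/3)·S^(1/2) = (1/0.016) × 10.08 × 1.196^(2/3) × 0.0087^(1/2) = 66.22 m³/s
V = Q/A = 66.22/10.08 = 6.569 m/s

6.57 m/s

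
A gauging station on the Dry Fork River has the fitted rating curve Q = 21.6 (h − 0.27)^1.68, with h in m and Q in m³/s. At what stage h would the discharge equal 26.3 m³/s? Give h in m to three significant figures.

1.39 m

h − h₀ = (Q/C)^(1/b) = (26.3/21.6)^(1/1.68) = 1.124 m
h = 0.27 + 1.124 = 1.394 m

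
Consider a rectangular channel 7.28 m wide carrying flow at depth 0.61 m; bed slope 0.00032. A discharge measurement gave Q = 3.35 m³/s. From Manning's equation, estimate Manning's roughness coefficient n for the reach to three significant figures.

A = b·y = 7.28 × 0.61 = 4.441 m²
P = b + 2y = 7.28 + 2×0.61 = 8.500 m
R = A/P = 4.441/8.500 = 0.5224 m
n = (1/Q)·A·R^(2/3)·S^(1/2) = (1/3.35) × 4.441 × 0.6487 × 0.01789 = 0.01538

0.0154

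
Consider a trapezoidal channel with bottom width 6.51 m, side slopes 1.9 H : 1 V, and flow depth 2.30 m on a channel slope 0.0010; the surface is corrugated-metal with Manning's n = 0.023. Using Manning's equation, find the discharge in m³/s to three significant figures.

45.6 m³/s

A = (b + z·y)·y = (6.51 + 1.9×2.30)×2.30 = 25.02 m²
P = b + 2y√(1+z²) = 6.51 + 2×2.30×√(1+1.9²) = 16.39 m
R = A/P = 25.02/16.39 = 1.527 m
Q = (1/n)·A·R^(2/3)·S^(1/2) = (1/0.023) × 25.02 × 1.527^(2/3) × 0.0010^(1/2) = 45.63 m³/s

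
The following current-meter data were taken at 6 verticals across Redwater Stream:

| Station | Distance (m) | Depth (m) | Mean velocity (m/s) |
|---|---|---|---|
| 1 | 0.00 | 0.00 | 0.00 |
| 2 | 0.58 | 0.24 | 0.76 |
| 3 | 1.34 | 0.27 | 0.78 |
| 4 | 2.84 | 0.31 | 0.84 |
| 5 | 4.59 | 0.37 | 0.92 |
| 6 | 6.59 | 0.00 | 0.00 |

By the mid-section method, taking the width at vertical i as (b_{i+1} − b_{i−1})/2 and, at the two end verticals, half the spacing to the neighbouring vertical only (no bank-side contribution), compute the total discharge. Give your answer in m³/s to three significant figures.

w_2 = (1.34 − 0.00)/2 = 0.67 m; q_2 = 0.76 × 0.24 × 0.67 = 0.1222 m³/s
w_3 = (2.84 − 0.58)/2 = 1.13 m; q_3 = 0.78 × 0.27 × 1.13 = 0.2380 m³/s
w_4 = (4.59 − 1.34)/2 = 1.625 m; q_4 = 0.84 × 0.31 × 1.625 = 0.4232 m³/s
w_5 = (6.59 − 2.84)/2 = 1.875 m; q_5 = 0.92 × 0.37 × 1.875 = 0.6383 m³/s
Stations 1, 6 contribute zero (depth or velocity is 0).
Q = Σ qᵢ = 1.422 m³/s

1.42 m³/s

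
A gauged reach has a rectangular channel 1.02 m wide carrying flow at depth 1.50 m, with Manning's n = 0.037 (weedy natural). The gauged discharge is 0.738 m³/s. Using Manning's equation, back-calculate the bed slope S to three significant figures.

A = b·y = 1.02 × 1.50 = 1.530 m²
P = b + 2y = 1.02 + 2×1.50 = 4.020 m
R = A/P = 1.530/4.020 = 0.3806 m
S = (Q·n / (1·A·R^(2/3)))² = (0.738×0.037 / (1×1.530×0.5252))² = 0.001155

0.00115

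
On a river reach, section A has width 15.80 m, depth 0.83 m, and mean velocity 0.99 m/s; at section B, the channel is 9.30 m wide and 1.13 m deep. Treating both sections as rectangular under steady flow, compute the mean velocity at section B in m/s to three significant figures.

Q = A₁V₁ = (15.80×0.83) × 0.99 = 12.98 m³/s
A₂ = 9.30 × 1.13 = 10.51 m²
V₂ = Q/A₂ = 12.98/10.51 = 1.235 m/s

1.24 m/s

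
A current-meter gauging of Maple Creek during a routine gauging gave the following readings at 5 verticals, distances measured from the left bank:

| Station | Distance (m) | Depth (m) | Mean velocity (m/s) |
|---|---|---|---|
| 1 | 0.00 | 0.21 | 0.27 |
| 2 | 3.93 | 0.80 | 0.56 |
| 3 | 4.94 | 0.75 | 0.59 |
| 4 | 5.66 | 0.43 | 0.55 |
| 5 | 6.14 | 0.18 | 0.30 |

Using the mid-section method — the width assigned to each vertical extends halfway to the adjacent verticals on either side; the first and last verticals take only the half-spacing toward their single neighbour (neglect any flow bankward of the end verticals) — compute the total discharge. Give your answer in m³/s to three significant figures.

1.76 m³/s

w_1 = (3.93 − 0.00)/2 = 1.965 m; q_1 = 0.27 × 0.21 × 1.965 = 0.1114 m³/s
w_2 = (4.94 − 0.00)/2 = 2.47 m; q_2 = 0.56 × 0.80 × 2.47 = 1.107 m³/s
w_3 = (5.66 − 3.93)/2 = 0.865 m; q_3 = 0.59 × 0.75 × 0.865 = 0.3828 m³/s
w_4 = (6.14 − 4.94)/2 = 0.6 m; q_4 = 0.55 × 0.43 × 0.6 = 0.1419 m³/s
w_5 = (6.14 − 5.66)/2 = 0.24 m; q_5 = 0.30 × 0.18 × 0.24 = 0.01296 m³/s
Q = Σ qᵢ = 1.756 m³/s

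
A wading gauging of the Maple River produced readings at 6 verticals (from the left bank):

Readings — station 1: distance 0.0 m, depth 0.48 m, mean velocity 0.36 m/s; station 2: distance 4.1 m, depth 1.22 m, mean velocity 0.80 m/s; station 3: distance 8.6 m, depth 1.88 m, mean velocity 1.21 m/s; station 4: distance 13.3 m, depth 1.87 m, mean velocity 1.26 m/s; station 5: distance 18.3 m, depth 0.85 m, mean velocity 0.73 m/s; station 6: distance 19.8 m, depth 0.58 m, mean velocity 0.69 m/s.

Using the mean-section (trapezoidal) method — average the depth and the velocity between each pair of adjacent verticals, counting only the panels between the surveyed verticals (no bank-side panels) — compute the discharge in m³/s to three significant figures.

Panel 1-2: Δb = 4.1 m, d̄ = (0.48+1.22)/2 = 0.85, v̄ = (0.36+0.80)/2 = 0.58 → q = 4.1×0.85×0.58 = 2.021 m³/s
Panel 2-3: Δb = 4.5 m, d̄ = (1.22+1.88)/2 = 1.55, v̄ = (0.80+1.21)/2 = 1.005 → q = 4.5×1.55×1.005 = 7.010 m³/s
Panel 3-4: Δb = 4.7 m, d̄ = (1.88+1.87)/2 = 1.875, v̄ = (1.21+1.26)/2 = 1.235 → q = 4.7×1.875×1.235 = 10.88 m³/s
Panel 4-5: Δb = 5 m, d̄ = (1.87+0.85)/2 = 1.36, v̄ = (1.26+0.73)/2 = 0.995 → q = 5×1.36×0.995 = 6.766 m³/s
Panel 5-6: Δb = 1.5 m, d̄ = (0.85+0.58)/2 = 0.715, v̄ = (0.73+0.69)/2 = 0.71 → q = 1.5×0.715×0.71 = 0.7615 m³/s
Q = Σ q = 27.44 m³/s

27.4 m³/s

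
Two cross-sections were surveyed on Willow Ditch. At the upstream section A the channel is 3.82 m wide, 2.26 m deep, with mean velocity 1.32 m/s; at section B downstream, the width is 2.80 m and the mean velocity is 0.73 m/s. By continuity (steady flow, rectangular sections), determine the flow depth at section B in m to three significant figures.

Q = A₁V₁ = (3.82×2.26) × 1.32 = 11.40 m³/s
d₂ = Q/(b₂ V₂) = 11.40/(2.80×0.73) = 5.575 m

5.58 m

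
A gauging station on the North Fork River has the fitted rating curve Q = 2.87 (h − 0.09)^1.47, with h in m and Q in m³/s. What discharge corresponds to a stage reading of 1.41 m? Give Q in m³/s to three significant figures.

4.32 m³/s

Q = 2.87 × (1.41 − 0.09)^1.47 = 2.87 × 1.32^1.47 = 4.316 m³/s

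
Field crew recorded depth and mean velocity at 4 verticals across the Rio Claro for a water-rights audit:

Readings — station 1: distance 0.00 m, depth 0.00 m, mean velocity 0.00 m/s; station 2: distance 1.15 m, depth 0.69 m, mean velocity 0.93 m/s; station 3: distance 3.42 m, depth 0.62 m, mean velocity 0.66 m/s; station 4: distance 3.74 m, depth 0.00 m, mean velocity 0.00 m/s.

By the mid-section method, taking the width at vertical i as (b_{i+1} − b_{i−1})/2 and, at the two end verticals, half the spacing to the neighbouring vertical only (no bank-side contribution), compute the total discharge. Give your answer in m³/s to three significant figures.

1.63 m³/s

w_2 = (3.42 − 0.00)/2 = 1.71 m; q_2 = 0.93 × 0.69 × 1.71 = 1.097 m³/s
w_3 = (3.74 − 1.15)/2 = 1.295 m; q_3 = 0.66 × 0.62 × 1.295 = 0.5299 m³/s
Stations 1, 4 contribute zero (depth or velocity is 0).
Q = Σ qᵢ = 1.627 m³/s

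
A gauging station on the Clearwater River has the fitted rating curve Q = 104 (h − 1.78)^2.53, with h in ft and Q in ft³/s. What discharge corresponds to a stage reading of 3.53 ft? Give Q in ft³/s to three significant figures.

Q = 104 × (3.53 − 1.78)^2.53 = 104 × 1.75^2.53 = 428.5 ft³/s

428 ft³/s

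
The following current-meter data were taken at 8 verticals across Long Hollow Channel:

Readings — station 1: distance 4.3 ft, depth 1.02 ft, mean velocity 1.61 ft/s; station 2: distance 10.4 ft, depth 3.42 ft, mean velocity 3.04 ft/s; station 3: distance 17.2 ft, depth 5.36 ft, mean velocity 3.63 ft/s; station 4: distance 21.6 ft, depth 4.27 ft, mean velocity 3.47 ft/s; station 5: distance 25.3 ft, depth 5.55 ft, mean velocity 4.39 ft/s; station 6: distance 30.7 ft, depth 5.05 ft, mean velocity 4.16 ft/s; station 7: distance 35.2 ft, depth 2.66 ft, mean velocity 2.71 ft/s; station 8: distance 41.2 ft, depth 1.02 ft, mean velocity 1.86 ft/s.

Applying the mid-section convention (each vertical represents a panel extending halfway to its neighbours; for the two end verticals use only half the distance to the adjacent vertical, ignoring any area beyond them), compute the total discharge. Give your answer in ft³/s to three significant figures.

499 ft³/s

w_1 = (10.4 − 4.3)/2 = 3.05 ft; q_1 = 1.61 × 1.02 × 3.05 = 5.009 ft³/s
w_2 = (17.2 − 4.3)/2 = 6.45 ft; q_2 = 3.04 × 3.42 × 6.45 = 67.06 ft³/s
w_3 = (21.6 − 10.4)/2 = 5.6 ft; q_3 = 3.63 × 5.36 × 5.6 = 109.0 ft³/s
w_4 = (25.3 − 17.2)/2 = 4.05 ft; q_4 = 3.47 × 4.27 × 4.05 = 60.01 ft³/s
w_5 = (30.7 − 21.6)/2 = 4.55 ft; q_5 = 4.39 × 5.55 × 4.55 = 110.9 ft³/s
w_6 = (35.2 − 25.3)/2 = 4.95 ft; q_6 = 4.16 × 5.05 × 4.95 = 104.0 ft³/s
w_7 = (41.2 − 30.7)/2 = 5.25 ft; q_7 = 2.71 × 2.66 × 5.25 = 37.85 ft³/s
w_8 = (41.2 − 35.2)/2 = 3 ft; q_8 = 1.86 × 1.02 × 3 = 5.692 ft³/s
Q = Σ qᵢ = 499.4 ft³/s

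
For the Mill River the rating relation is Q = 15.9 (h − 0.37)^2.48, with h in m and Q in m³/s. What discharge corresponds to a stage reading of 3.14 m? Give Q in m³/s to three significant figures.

Q = 15.9 × (3.14 − 0.37)^2.48 = 15.9 × 2.77^2.48 = 199.0 m³/s

199 m³/s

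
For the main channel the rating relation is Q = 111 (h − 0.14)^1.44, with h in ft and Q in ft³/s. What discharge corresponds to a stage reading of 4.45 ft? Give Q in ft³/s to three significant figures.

Q = 111 × (4.45 − 0.14)^1.44 = 111 × 4.31^1.44 = 909.9 ft³/s

910 ft³/s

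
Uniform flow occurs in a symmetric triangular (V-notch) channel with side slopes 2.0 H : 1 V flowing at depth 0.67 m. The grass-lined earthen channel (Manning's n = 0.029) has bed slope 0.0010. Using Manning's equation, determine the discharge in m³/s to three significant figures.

0.438 m³/s

A = z·y² = 2.0×0.67² = 0.8978 m²
P = 2y√(1+z²) = 2×0.67×√(1+2.0²) = 2.996 m
R = A/P = 0.8978/2.996 = 0.2996 m
Q = (1/n)·A·R^(2/3)·S^(1/2) = (1/0.029) × 0.8978 × 0.2996^(2/3) × 0.0010^(1/2) = 0.4384 m³/s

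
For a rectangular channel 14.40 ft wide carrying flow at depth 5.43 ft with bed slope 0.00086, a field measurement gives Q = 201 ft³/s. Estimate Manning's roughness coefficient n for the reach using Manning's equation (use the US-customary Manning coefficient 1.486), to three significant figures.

A = b·y = 14.40 × 5.43 = 78.19 ft²
P = b + 2y = 14.40 + 2×5.43 = 25.26 ft
R = A/P = 78.19/25.26 = 3.095 ft
n = (1.486/Q)·A·R^(2/3)·S^(1/2) = (1.486/201) × 78.19 × 2.124 × 0.02933 = 0.03601

0.0360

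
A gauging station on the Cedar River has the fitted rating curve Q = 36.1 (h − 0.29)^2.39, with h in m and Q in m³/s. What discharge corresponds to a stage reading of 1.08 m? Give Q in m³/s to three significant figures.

20.6 m³/s

Q = 36.1 × (1.08 − 0.29)^2.39 = 36.1 × 0.79^2.39 = 20.55 m³/s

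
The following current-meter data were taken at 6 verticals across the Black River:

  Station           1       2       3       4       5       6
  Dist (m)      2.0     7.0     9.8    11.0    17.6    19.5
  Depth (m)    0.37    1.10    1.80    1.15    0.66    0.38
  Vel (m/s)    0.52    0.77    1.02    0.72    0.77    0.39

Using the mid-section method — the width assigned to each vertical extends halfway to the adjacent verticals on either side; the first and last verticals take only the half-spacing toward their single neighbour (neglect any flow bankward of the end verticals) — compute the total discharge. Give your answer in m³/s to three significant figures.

w_1 = (7.0 − 2.0)/2 = 2.5 m; q_1 = 0.52 × 0.37 × 2.5 = 0.4810 m³/s
w_2 = (9.8 − 2.0)/2 = 3.9 m; q_2 = 0.77 × 1.10 × 3.9 = 3.303 m³/s
w_3 = (11.0 − 7.0)/2 = 2 m; q_3 = 1.02 × 1.80 × 2 = 3.672 m³/s
w_4 = (17.6 − 9.8)/2 = 3.9 m; q_4 = 0.72 × 1.15 × 3.9 = 3.229 m³/s
w_5 = (19.5 − 11.0)/2 = 4.25 m; q_5 = 0.77 × 0.66 × 4.25 = 2.160 m³/s
w_6 = (19.5 − 17.6)/2 = 0.95 m; q_6 = 0.39 × 0.38 × 0.95 = 0.1408 m³/s
Q = Σ qᵢ = 12.99 m³/s

13.0 m³/s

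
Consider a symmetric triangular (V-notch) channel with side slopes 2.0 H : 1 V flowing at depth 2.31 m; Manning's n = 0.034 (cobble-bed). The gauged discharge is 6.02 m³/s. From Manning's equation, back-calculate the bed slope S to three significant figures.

A = z·y² = 2.0×2.31² = 10.67 m²
P = 2y√(1+z²) = 2×2.31×√(1+2.0²) = 10.33 m
R = A/P = 10.67/10.33 = 1.033 m
S = (Q·n / (1·A·R^(2/3)))² = (6.02×0.034 / (1×10.67×1.022))² = 0.0003522

0.000352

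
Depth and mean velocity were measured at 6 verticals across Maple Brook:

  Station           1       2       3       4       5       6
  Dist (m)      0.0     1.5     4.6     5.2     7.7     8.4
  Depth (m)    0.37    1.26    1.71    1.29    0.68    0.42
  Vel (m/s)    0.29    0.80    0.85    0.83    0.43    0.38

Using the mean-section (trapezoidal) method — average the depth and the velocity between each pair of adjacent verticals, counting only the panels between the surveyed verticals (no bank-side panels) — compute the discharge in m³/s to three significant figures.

Panel 1-2: Δb = 1.5 m, d̄ = (0.37+1.26)/2 = 0.815, v̄ = (0.29+0.80)/2 = 0.545 → q = 1.5×0.815×0.545 = 0.6663 m³/s
Panel 2-3: Δb = 3.1 m, d̄ = (1.26+1.71)/2 = 1.485, v̄ = (0.80+0.85)/2 = 0.825 → q = 3.1×1.485×0.825 = 3.798 m³/s
Panel 3-4: Δb = 0.6 m, d̄ = (1.71+1.29)/2 = 1.5, v̄ = (0.85+0.83)/2 = 0.84 → q = 0.6×1.5×0.84 = 0.7560 m³/s
Panel 4-5: Δb = 2.5 m, d̄ = (1.29+0.68)/2 = 0.985, v̄ = (0.83+0.43)/2 = 0.63 → q = 2.5×0.985×0.63 = 1.551 m³/s
Panel 5-6: Δb = 0.7 m, d̄ = (0.68+0.42)/2 = 0.55, v̄ = (0.43+0.38)/2 = 0.405 → q = 0.7×0.55×0.405 = 0.1559 m³/s
Q = Σ q = 6.927 m³/s

6.93 m³/s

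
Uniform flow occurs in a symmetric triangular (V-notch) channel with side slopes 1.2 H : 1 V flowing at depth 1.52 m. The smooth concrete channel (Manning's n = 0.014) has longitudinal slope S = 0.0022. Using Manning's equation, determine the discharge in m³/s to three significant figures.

6.49 m³/s

A = z·y² = 1.2×1.52² = 2.772 m²
P = 2y√(1+z²) = 2×1.52×√(1+1.2²) = 4.749 m
R = A/P = 2.772/4.749 = 0.5838 m
Q = (1/n)·A·R^(2/3)·S^(1/2) = (1/0.014) × 2.772 × 0.5838^(2/3) × 0.0022^(1/2) = 6.489 m³/s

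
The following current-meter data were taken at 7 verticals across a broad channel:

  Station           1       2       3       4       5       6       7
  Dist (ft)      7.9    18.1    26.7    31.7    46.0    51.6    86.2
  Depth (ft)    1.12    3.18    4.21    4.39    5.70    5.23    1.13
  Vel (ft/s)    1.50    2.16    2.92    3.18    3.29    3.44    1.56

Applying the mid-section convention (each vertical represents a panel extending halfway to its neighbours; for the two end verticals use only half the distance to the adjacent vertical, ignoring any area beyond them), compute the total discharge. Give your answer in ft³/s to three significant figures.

w_1 = (18.1 − 7.9)/2 = 5.1 ft; q_1 = 1.50 × 1.12 × 5.1 = 8.568 ft³/s
w_2 = (26.7 − 7.9)/2 = 9.4 ft; q_2 = 2.16 × 3.18 × 9.4 = 64.57 ft³/s
w_3 = (31.7 − 18.1)/2 = 6.8 ft; q_3 = 2.92 × 4.21 × 6.8 = 83.59 ft³/s
w_4 = (46.0 − 26.7)/2 = 9.65 ft; q_4 = 3.18 × 4.39 × 9.65 = 134.7 ft³/s
w_5 = (51.6 − 31.7)/2 = 9.95 ft; q_5 = 3.29 × 5.70 × 9.95 = 186.6 ft³/s
w_6 = (86.2 − 46.0)/2 = 20.1 ft; q_6 = 3.44 × 5.23 × 20.1 = 361.6 ft³/s
w_7 = (86.2 − 51.6)/2 = 17.3 ft; q_7 = 1.56 × 1.13 × 17.3 = 30.50 ft³/s
Q = Σ qᵢ = 870.2 ft³/s

870 ft³/s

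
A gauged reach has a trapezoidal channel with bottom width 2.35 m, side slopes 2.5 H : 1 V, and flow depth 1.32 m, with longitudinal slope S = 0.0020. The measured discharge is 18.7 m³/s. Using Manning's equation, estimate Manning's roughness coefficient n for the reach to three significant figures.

A = (b + z·y)·y = (2.35 + 2.5×1.32)×1.32 = 7.458 m²
P = b + 2y√(1+z²) = 2.35 + 2×1.32×√(1+2.5²) = 9.458 m
R = A/P = 7.458/9.458 = 0.7885 m
n = (1/Q)·A·R^(2/3)·S^(1/2) = (1/18.7) × 7.458 × 0.8535 × 0.04472 = 0.01522

0.0152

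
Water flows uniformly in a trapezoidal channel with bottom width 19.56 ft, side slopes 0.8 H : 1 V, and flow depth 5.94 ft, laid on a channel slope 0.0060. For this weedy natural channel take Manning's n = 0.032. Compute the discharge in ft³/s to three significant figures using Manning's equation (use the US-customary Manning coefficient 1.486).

A = (b + z·y)·y = (19.56 + 0.8×5.94)×5.94 = 144.4 ft²
P = b + 2y√(1+z²) = 19.56 + 2×5.94×√(1+0.8²) = 34.77 ft
R = A/P = 144.4/34.77 = 4.153 ft
Q = (1.486/n)·A·R^(2/3)·S^(1/2) = (1.486/0.032) × 144.4 × 4.153^(2/3) × 0.0060^(1/2) = 1342 ft³/s

1340 ft³/s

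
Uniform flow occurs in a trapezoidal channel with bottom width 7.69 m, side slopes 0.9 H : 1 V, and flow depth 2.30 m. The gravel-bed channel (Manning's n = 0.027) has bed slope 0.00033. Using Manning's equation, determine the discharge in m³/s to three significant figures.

A = (b + z·y)·y = (7.69 + 0.9×2.30)×2.30 = 22.45 m²
P = b + 2y√(1+z²) = 7.69 + 2×2.30×√(1+0.9²) = 13.88 m
R = A/P = 22.45/13.88 = 1.617 m
Q = (1/n)·A·R^(2/3)·S^(1/2) = (1/0.027) × 22.45 × 1.617^(2/3) × 0.00033^(1/2) = 20.81 m³/s

20.8 m³/s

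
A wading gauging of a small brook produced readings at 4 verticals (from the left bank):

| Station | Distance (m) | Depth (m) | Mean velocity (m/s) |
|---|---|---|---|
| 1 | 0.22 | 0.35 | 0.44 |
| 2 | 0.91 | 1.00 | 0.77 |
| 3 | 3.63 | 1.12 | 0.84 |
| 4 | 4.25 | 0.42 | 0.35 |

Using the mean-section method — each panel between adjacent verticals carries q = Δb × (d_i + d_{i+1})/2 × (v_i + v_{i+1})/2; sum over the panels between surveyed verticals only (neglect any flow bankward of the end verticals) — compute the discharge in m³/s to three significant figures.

2.89 m³/s

Panel 1-2: Δb = 0.69 m, d̄ = (0.35+1.00)/2 = 0.675, v̄ = (0.44+0.77)/2 = 0.605 → q = 0.69×0.675×0.605 = 0.2818 m³/s
Panel 2-3: Δb = 2.72 m, d̄ = (1.00+1.12)/2 = 1.06, v̄ = (0.77+0.84)/2 = 0.805 → q = 2.72×1.06×0.805 = 2.321 m³/s
Panel 3-4: Δb = 0.62 m, d̄ = (1.12+0.42)/2 = 0.77, v̄ = (0.84+0.35)/2 = 0.595 → q = 0.62×0.77×0.595 = 0.2841 m³/s
Q = Σ q = 2.887 m³/s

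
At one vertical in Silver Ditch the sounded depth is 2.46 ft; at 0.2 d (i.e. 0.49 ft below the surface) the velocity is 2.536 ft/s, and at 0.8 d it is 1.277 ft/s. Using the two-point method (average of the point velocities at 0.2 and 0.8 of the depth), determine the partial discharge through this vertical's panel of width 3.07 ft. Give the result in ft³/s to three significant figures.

v̄ = (2.536 + 1.277) / 2 = 1.907 ft/s
q = v̄ × d × w = 1.907 × 2.46 × 3.07 = 14.40 ft³/s

14.4 ft³/s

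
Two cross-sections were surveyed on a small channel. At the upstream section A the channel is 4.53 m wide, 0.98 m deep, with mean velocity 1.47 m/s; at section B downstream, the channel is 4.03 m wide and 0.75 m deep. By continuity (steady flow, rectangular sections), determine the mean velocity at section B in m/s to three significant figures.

2.16 m/s

Q = A₁V₁ = (4.53×0.98) × 1.47 = 6.526 m³/s
A₂ = 4.03 × 0.75 = 3.023 m²
V₂ = Q/A₂ = 6.526/3.023 = 2.159 m/s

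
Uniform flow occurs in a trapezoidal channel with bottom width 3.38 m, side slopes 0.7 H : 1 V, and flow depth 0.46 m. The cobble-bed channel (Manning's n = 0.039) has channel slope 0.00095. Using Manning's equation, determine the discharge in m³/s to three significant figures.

A = (b + z·y)·y = (3.38 + 0.7×0.46)×0.46 = 1.703 m²
P = b + 2y√(1+z²) = 3.38 + 2×0.46×√(1+0.7²) = 4.503 m
R = A/P = 1.703/4.503 = 0.3782 m
Q = (1/n)·A·R^(2/3)·S^(1/2) = (1/0.039) × 1.703 × 0.3782^(2/3) × 0.00095^(1/2) = 0.7038 m³/s

0.704 m³/s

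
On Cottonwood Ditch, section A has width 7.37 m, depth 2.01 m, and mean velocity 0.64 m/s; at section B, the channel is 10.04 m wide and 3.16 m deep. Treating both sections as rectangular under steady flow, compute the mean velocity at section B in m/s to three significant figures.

0.299 m/s

Q = A₁V₁ = (7.37×2.01) × 0.64 = 9.481 m³/s
A₂ = 10.04 × 3.16 = 31.73 m²
V₂ = Q/A₂ = 9.481/31.73 = 0.2988 m/s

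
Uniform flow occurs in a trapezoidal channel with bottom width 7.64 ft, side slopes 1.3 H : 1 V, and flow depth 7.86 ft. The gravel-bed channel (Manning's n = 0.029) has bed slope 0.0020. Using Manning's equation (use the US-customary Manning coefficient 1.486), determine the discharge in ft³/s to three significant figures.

A = (b + z·y)·y = (7.64 + 1.3×7.86)×7.86 = 140.4 ft²
P = b + 2y√(1+z²) = 7.64 + 2×7.86×√(1+1.3²) = 33.42 ft
R = A/P = 140.4/33.42 = 4.200 ft
Q = (1.486/n)·A·R^(2/3)·S^(1/2) = (1.486/0.029) × 140.4 × 4.200^(2/3) × 0.0020^(1/2) = 837.3 ft³/s

837 ft³/s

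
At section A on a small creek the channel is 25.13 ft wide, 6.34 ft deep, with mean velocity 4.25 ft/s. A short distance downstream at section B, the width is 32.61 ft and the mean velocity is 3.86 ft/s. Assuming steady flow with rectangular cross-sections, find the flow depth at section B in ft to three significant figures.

Q = A₁V₁ = (25.13×6.34) × 4.25 = 677.1 ft³/s
d₂ = Q/(b₂ V₂) = 677.1/(32.61×3.86) = 5.379 ft

5.38 ft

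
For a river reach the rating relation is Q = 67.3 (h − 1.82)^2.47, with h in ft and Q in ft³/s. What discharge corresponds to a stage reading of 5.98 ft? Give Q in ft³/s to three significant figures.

2280 ft³/s

Q = 67.3 × (5.98 − 1.82)^2.47 = 67.3 × 4.16^2.47 = 2276 ft³/s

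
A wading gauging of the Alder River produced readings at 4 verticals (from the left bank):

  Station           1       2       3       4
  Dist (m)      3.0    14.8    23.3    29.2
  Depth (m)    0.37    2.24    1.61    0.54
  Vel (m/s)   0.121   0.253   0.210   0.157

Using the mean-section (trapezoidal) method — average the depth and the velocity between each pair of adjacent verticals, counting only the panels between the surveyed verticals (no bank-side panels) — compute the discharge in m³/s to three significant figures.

7.83 m³/s

Panel 1-2: Δb = 11.8 m, d̄ = (0.37+2.24)/2 = 1.305, v̄ = (0.121+0.253)/2 = 0.187 → q = 11.8×1.305×0.187 = 2.880 m³/s
Panel 2-3: Δb = 8.5 m, d̄ = (2.24+1.61)/2 = 1.925, v̄ = (0.253+0.210)/2 = 0.2315 → q = 8.5×1.925×0.2315 = 3.788 m³/s
Panel 3-4: Δb = 5.9 m, d̄ = (1.61+0.54)/2 = 1.075, v̄ = (0.210+0.157)/2 = 0.1835 → q = 5.9×1.075×0.1835 = 1.164 m³/s
Q = Σ q = 7.831 m³/s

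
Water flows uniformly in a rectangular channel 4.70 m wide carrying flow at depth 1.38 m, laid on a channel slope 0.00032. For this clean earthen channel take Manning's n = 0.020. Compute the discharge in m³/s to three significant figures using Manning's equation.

5.28 m³/s

A = b·y = 4.70 × 1.38 = 6.486 m²
P = b + 2y = 4.70 + 2×1.38 = 7.460 m
R = A/P = 6.486/7.460 = 0.8694 m
Q = (1/n)·A·R^(2/3)·S^(1/2) = (1/0.020) × 6.486 × 0.8694^(2/3) × 0.00032^(1/2) = 5.285 m³/s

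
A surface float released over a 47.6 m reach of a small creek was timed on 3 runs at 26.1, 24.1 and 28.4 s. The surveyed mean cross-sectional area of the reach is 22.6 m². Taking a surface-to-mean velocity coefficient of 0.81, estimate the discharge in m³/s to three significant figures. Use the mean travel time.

33.3 m³/s

t̄ = (26.1 + 24.1 + 28.4) / 3 = 26.2 s
v_surface = L / t̄ = 47.6 / 26.2 = 1.817 m/s
v_mean = 0.81 × 1.817 = 1.472 m/s
Q = A × v_mean = 22.6 × 1.472 = 33.26 m³/s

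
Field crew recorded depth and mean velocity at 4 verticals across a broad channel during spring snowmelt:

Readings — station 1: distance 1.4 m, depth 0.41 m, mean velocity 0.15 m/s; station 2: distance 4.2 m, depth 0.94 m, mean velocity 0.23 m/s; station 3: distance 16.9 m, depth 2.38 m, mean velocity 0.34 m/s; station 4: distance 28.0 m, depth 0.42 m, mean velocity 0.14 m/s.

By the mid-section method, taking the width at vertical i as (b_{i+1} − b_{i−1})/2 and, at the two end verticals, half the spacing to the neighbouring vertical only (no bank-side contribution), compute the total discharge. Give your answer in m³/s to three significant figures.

11.7 m³/s

w_1 = (4.2 − 1.4)/2 = 1.4 m; q_1 = 0.15 × 0.41 × 1.4 = 0.08610 m³/s
w_2 = (16.9 − 1.4)/2 = 7.75 m; q_2 = 0.23 × 0.94 × 7.75 = 1.676 m³/s
w_3 = (28.0 − 4.2)/2 = 11.9 m; q_3 = 0.34 × 2.38 × 11.9 = 9.629 m³/s
w_4 = (28.0 − 16.9)/2 = 5.55 m; q_4 = 0.14 × 0.42 × 5.55 = 0.3263 m³/s
Q = Σ qᵢ = 11.72 m³/s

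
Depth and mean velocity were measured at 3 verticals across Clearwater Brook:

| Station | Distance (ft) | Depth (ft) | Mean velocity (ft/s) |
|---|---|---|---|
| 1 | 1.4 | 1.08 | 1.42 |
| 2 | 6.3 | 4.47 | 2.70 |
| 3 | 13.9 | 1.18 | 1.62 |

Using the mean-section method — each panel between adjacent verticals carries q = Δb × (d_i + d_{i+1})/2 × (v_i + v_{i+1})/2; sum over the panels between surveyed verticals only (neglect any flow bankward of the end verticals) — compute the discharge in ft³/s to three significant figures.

74.4 ft³/s

Panel 1-2: Δb = 4.9 ft, d̄ = (1.08+4.47)/2 = 2.775, v̄ = (1.42+2.70)/2 = 2.06 → q = 4.9×2.775×2.06 = 28.01 ft³/s
Panel 2-3: Δb = 7.6 ft, d̄ = (4.47+1.18)/2 = 2.825, v̄ = (2.70+1.62)/2 = 2.16 → q = 7.6×2.825×2.16 = 46.38 ft³/s
Q = Σ q = 74.39 ft³/s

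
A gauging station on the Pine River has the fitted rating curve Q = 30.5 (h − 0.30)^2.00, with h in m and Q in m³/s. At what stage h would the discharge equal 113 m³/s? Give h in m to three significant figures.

h − h₀ = (Q/C)^(1/b) = (113/30.5)^(1/2.00) = 1.925 m
h = 0.30 + 1.925 = 2.225 m

2.22 m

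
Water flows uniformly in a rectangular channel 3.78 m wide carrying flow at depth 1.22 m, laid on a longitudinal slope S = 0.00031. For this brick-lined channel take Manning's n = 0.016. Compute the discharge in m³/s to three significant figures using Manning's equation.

A = b·y = 3.78 × 1.22 = 4.612 m²
P = b + 2y = 3.78 + 2×1.22 = 6.220 m
R = A/P = 4.612/6.220 = 0.7414 m
Q = (1/n)·A·R^(2/3)·S^(1/2) = (1/0.016) × 4.612 × 0.7414^(2/3) × 0.00031^(1/2) = 4.157 m³/s

4.16 m³/s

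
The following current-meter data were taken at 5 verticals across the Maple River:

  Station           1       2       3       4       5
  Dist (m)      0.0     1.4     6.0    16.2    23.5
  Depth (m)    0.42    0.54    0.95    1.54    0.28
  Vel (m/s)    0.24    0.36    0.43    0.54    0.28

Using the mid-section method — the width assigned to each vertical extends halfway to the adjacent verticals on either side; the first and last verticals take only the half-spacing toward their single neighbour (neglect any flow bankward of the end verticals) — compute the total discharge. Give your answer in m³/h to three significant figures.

40500 m³/h

w_1 = (1.4 − 0.0)/2 = 0.7 m; q_1 = 0.24 × 0.42 × 0.7 = 0.07056 m³/s
w_2 = (6.0 − 0.0)/2 = 3 m; q_2 = 0.36 × 0.54 × 3 = 0.5832 m³/s
w_3 = (16.2 − 1.4)/2 = 7.4 m; q_3 = 0.43 × 0.95 × 7.4 = 3.023 m³/s
w_4 = (23.5 − 6.0)/2 = 8.75 m; q_4 = 0.54 × 1.54 × 8.75 = 7.277 m³/s
w_5 = (23.5 − 16.2)/2 = 3.65 m; q_5 = 0.28 × 0.28 × 3.65 = 0.2862 m³/s
Q = Σ qᵢ = 11.24 m³/s
= 11.24 × 3600 = 40460 m³/h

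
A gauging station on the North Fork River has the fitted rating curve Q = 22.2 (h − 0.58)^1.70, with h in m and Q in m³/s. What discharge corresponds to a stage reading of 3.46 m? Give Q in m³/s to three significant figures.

Q = 22.2 × (3.46 − 0.58)^1.70 = 22.2 × 2.88^1.70 = 134.1 m³/s

134 m³/s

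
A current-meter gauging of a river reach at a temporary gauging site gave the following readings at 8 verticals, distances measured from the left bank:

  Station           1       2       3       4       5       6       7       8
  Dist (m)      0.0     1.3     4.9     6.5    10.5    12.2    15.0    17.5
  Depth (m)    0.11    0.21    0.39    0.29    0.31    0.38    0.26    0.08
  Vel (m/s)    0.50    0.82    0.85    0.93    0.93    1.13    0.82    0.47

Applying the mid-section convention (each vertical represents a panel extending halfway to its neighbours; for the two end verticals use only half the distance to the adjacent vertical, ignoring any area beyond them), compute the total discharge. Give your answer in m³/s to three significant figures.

4.47 m³/s

w_1 = (1.3 − 0.0)/2 = 0.65 m; q_1 = 0.50 × 0.11 × 0.65 = 0.03575 m³/s
w_2 = (4.9 − 0.0)/2 = 2.45 m; q_2 = 0.82 × 0.21 × 2.45 = 0.4219 m³/s
w_3 = (6.5 − 1.3)/2 = 2.6 m; q_3 = 0.85 × 0.39 × 2.6 = 0.8619 m³/s
w_4 = (10.5 − 4.9)/2 = 2.8 m; q_4 = 0.93 × 0.29 × 2.8 = 0.7552 m³/s
w_5 = (12.2 − 6.5)/2 = 2.85 m; q_5 = 0.93 × 0.31 × 2.85 = 0.8217 m³/s
w_6 = (15.0 − 10.5)/2 = 2.25 m; q_6 = 1.13 × 0.38 × 2.25 = 0.9662 m³/s
w_7 = (17.5 − 12.2)/2 = 2.65 m; q_7 = 0.82 × 0.26 × 2.65 = 0.5650 m³/s
w_8 = (17.5 − 15.0)/2 = 1.25 m; q_8 = 0.47 × 0.08 × 1.25 = 0.04700 m³/s
Q = Σ qᵢ = 4.474 m³/s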